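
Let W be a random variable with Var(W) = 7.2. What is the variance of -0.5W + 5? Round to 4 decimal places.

Var(-0.5W + 5) = (-0.5)²·Var(W) = 0.25·7.2 = 1.8

1.8000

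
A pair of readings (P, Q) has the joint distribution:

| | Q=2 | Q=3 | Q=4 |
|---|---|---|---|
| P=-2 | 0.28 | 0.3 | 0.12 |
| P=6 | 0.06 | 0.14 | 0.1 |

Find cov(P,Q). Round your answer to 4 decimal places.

E[P] = 0.4,  E[Q] = 2.88
E[PQ] = 1.76
cov(P,Q) = E[PQ] − E[P]E[Q] = 1.76 − (0.4)(2.88) = 0.608

0.6080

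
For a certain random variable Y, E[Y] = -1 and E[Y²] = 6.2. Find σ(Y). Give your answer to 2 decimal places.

2.28

Var(Y) = 6.2 − (-1)² = 5.2
σ(Y) = √5.2 ≈ 2.28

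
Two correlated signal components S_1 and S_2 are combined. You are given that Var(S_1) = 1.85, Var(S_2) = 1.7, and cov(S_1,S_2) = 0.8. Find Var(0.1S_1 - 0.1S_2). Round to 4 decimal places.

0.0195

Var(0.1S_1 - 0.1S_2) = (0.1)²·Var(S_1) + (-0.1)²·Var(S_2) + 2·(0.1)·(-0.1)·cov(S_1,S_2)
= 0.01·1.85 + 0.01·1.7 + -0.02·0.8 = 0.0195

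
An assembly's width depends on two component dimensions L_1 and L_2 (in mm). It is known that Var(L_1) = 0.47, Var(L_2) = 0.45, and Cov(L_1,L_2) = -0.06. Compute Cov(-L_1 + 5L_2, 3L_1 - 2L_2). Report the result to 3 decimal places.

Cov(-L_1 + 5L_2, 3L_1 - 2L_2) = (-1)(3)Var(L_1) + (5)(-2)Var(L_2) + [(-1)(-2) + (5)(3)]Cov(L_1,L_2)
= -3·0.47 + -10·0.45 + 17·-0.06 = -6.93

-6.930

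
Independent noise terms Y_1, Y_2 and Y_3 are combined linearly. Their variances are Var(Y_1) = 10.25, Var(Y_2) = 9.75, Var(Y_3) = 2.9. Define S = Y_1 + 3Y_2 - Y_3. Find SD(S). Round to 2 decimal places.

10.04

By independence, Var(S) = (1)²Var(Y_1) + (3)²Var(Y_2) + (-1)²Var(Y_3)
= (1)²·10.25 + (3)²·9.75 + (-1)²·2.9 = 100.9
SD(S) = √100.9 ≈ 10.04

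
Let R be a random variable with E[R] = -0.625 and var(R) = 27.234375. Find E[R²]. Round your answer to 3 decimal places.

27.625

E[R²] = var(R) + (E[R])² = 27.234375 + (-0.625)² = 27.625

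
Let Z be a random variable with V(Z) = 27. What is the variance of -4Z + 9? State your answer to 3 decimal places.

432.000

V(-4Z + 9) = (-4)²·V(Z) = 16·27 = 432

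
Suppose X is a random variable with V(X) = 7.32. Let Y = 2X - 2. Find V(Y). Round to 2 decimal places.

29.28

V(2X - 2) = (2)²·V(X) = 4·7.32 = 29.28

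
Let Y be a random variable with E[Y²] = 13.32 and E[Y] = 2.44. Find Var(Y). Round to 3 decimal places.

7.366

Var(Y) = 13.32 − (2.44)² = 7.3664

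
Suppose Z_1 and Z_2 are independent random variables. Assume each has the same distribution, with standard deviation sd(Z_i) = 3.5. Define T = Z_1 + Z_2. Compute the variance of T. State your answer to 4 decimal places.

24.5000

V(Z_i) = (3.5)² = 12.25
By independence, V(T) = (1)²V(Z_1) + (1)²V(Z_2)
= (1)²·12.25 + (1)²·12.25 = 24.5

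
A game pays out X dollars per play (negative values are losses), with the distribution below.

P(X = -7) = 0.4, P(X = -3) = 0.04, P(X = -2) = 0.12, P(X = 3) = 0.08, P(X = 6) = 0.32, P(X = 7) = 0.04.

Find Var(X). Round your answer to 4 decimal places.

E[X] = (-7)(0.4) + (-3)(0.04) + (-2)(0.12) + (3)(0.08) + (6)(0.32) + (7)(0.04) = -0.72
E[X²] = (-7)²(0.4) + (-3)²(0.04) + (-2)²(0.12) + (3)²(0.08) + (6)²(0.32) + (7)²(0.04) = 34.64
Var(X) = E[X²] − (E[X])² = 34.64 − (-0.72)² = 34.1216

34.1216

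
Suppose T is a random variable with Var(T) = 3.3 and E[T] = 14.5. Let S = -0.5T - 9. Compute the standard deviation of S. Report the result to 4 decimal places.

Var(-0.5T - 9) = (-0.5)²·3.3 = 0.825
σ(S) = √0.825 ≈ 0.9083

0.9083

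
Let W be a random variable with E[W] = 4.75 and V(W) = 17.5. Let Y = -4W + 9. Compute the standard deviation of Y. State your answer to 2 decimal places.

V(-4W + 9) = (-4)²·17.5 = 280
σ(Y) = √280 ≈ 16.73

16.73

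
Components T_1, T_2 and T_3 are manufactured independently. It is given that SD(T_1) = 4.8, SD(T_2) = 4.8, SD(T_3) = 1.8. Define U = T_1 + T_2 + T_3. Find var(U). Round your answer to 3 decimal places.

var(T_1) = 23.04, var(T_2) = 23.04, var(T_3) = 3.24
By independence, var(U) = (1)²var(T_1) + (1)²var(T_2) + (1)²var(T_3)
= (1)²·23.04 + (1)²·23.04 + (1)²·3.24 = 49.32

49.320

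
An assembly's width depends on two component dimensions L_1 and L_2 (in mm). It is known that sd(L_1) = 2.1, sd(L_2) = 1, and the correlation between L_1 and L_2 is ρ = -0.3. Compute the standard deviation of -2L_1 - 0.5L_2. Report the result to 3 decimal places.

4.078

Var(L_1) = (2.1)² = 4.41;  Var(L_2) = (1)² = 1
Cov(L_1,L_2) = ρ·sd(L_1)·sd(L_2) = -0.3·2.1·1 = -0.63
Var(-2L_1 - 0.5L_2) = (-2)²·Var(L_1) + (-0.5)²·Var(L_2) + 2·(-2)·(-0.5)·Cov(L_1,L_2)
= 4·4.41 + 0.25·1 + 2·-0.63 = 16.63
sd(-2L_1 - 0.5L_2) = √16.63 ≈ 4.078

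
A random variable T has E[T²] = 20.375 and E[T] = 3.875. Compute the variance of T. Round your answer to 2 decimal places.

5.36

Var(T) = 20.375 − (3.875)² = 5.359375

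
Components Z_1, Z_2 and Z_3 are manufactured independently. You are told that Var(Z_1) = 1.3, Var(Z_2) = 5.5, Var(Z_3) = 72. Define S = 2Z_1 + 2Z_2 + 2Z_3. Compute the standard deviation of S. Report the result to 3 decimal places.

17.754

By independence, Var(S) = (2)²Var(Z_1) + (2)²Var(Z_2) + (2)²Var(Z_3)
= (2)²·1.3 + (2)²·5.5 + (2)²·72 = 315.2
SD(S) = √315.2 ≈ 17.754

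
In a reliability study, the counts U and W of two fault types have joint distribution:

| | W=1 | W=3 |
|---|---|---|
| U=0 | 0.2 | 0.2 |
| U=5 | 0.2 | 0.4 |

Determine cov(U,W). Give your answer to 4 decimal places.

0.4000

E[U] = 3,  E[W] = 2.2
E[UW] = 7
cov(U,W) = E[UW] − E[U]E[W] = 7 − (3)(2.2) = 0.4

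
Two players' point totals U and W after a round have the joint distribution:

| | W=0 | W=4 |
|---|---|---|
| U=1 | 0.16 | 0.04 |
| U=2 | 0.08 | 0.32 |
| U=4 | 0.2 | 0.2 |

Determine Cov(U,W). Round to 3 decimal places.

E[U] = 2.6,  E[W] = 2.24
E[UW] = 5.92
Cov(U,W) = E[UW] − E[U]E[W] = 5.92 − (2.6)(2.24) = 0.096

0.096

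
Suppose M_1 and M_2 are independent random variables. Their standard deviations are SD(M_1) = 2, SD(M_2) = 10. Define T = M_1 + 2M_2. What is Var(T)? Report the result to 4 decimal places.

404.0000

Var(M_1) = 4, Var(M_2) = 100
By independence, Var(T) = (1)²Var(M_1) + (2)²Var(M_2)
= (1)²·4 + (2)²·100 = 404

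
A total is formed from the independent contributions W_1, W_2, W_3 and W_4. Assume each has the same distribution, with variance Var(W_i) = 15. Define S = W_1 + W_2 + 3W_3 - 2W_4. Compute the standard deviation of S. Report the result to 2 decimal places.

By independence, Var(S) = (1)²Var(W_1) + (1)²Var(W_2) + (3)²Var(W_3) + (-2)²Var(W_4)
= (1)²·15 + (1)²·15 + (3)²·15 + (-2)²·15 = 225
SD(S) = √225 ≈ 15.00

15.00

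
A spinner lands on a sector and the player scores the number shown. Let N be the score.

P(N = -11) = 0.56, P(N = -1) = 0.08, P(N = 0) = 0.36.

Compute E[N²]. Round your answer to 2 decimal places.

67.84

E[N²] = (-11)²(0.56) + (-1)²(0.08) + (0)²(0.36) = 67.84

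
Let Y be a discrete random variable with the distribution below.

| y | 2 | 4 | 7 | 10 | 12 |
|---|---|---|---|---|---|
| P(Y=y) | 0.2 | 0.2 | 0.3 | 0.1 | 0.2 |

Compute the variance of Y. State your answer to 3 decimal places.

12.610

E[Y] = (2)(0.2) + (4)(0.2) + (7)(0.3) + (10)(0.1) + (12)(0.2) = 6.7
E[Y²] = (2)²(0.2) + (4)²(0.2) + (7)²(0.3) + (10)²(0.1) + (12)²(0.2) = 57.5
var(Y) = E[Y²] − (E[Y])² = 57.5 − (6.7)² = 12.61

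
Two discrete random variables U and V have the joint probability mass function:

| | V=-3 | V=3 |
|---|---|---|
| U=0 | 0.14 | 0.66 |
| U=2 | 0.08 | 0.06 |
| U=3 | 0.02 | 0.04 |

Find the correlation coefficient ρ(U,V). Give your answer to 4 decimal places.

E[U] = 0.46,  E[V] = 1.56
E[UV] = 0.06
Cov(U,V) = E[UV] − E[U]E[V] = 0.06 − (0.46)(1.56) = -0.6576
Var(U) = 0.8884,  Var(V) = 6.5664
ρ = -0.6576 / √(0.8884·6.5664) ≈ -0.2723

-0.2723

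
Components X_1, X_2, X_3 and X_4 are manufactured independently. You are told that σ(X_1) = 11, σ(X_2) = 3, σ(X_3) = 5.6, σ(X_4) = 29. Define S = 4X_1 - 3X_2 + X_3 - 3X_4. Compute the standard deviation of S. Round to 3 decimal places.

Var(X_1) = 121, Var(X_2) = 9, Var(X_3) = 31.36, Var(X_4) = 841
By independence, Var(S) = (4)²Var(X_1) + (-3)²Var(X_2) + (1)²Var(X_3) + (-3)²Var(X_4)
= (4)²·121 + (-3)²·9 + (1)²·31.36 + (-3)²·841 = 9617.36
σ(S) = √9617.36 ≈ 98.068

98.068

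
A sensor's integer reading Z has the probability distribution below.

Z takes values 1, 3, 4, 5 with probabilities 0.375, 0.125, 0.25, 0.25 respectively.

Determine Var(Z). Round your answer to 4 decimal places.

E[Z] = (1)(0.375) + (3)(0.125) + (4)(0.25) + (5)(0.25) = 3
E[Z²] = (1)²(0.375) + (3)²(0.125) + (4)²(0.25) + (5)²(0.25) = 11.75
Var(Z) = E[Z²] − (E[Z])² = 11.75 − (3)² = 2.75

2.7500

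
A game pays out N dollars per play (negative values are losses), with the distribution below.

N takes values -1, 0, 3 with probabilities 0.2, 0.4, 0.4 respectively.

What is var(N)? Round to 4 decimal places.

E[N] = (-1)(0.2) + (0)(0.4) + (3)(0.4) = 1
E[N²] = (-1)²(0.2) + (0)²(0.4) + (3)²(0.4) = 3.8
var(N) = E[N²] − (E[N])² = 3.8 − (1)² = 2.8

2.8000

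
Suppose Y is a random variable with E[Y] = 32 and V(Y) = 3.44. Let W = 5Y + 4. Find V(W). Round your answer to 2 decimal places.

V(5Y + 4) = (5)²·V(Y) = 25·3.44 = 86

86.00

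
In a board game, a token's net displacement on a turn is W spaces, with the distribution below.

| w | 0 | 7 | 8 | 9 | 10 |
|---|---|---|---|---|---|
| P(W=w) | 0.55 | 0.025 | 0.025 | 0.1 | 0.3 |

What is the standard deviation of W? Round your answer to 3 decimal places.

4.759

E[W] = (0)(0.55) + (7)(0.025) + (8)(0.025) + (9)(0.1) + (10)(0.3) = 4.275
E[W²] = (0)²(0.55) + (7)²(0.025) + (8)²(0.025) + (9)²(0.1) + (10)²(0.3) = 40.925
V(W) = E[W²] − (E[W])² = 40.925 − (4.275)² = 22.649375
SD(W) = √22.649375 ≈ 4.759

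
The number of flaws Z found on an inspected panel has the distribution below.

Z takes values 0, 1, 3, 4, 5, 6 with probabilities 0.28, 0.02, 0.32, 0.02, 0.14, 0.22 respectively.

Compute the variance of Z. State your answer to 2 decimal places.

5.15

E[Z] = (0)(0.28) + (1)(0.02) + (3)(0.32) + (4)(0.02) + (5)(0.14) + (6)(0.22) = 3.08
E[Z²] = (0)²(0.28) + (1)²(0.02) + (3)²(0.32) + (4)²(0.02) + (5)²(0.14) + (6)²(0.22) = 14.64
V(Z) = E[Z²] − (E[Z])² = 14.64 − (3.08)² = 5.1536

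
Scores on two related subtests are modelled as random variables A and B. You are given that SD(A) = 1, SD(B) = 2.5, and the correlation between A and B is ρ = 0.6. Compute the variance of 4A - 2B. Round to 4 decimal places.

17.0000

Var(A) = (1)² = 1;  Var(B) = (2.5)² = 6.25
cov(A,B) = ρ·SD(A)·SD(B) = 0.6·1·2.5 = 1.5
Var(4A - 2B) = (4)²·Var(A) + (-2)²·Var(B) + 2·(4)·(-2)·cov(A,B)
= 16·1 + 4·6.25 + -16·1.5 = 17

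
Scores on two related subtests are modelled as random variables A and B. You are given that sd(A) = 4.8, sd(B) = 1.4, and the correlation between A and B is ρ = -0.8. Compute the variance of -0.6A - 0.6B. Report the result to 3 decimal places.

var(A) = (4.8)² = 23.04;  var(B) = (1.4)² = 1.96
Cov(A,B) = ρ·sd(A)·sd(B) = -0.8·4.8·1.4 = -5.376
var(-0.6A - 0.6B) = (-0.6)²·var(A) + (-0.6)²·var(B) + 2·(-0.6)·(-0.6)·Cov(A,B)
= 0.36·23.04 + 0.36·1.96 + 0.72·-5.376 = 5.12928

5.129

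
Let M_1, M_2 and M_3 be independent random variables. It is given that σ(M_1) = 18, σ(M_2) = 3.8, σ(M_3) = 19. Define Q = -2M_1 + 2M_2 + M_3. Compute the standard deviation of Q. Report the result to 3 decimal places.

41.410

Var(M_1) = 324, Var(M_2) = 14.44, Var(M_3) = 361
By independence, Var(Q) = (-2)²Var(M_1) + (2)²Var(M_2) + (1)²Var(M_3)
= (-2)²·324 + (2)²·14.44 + (1)²·361 = 1714.76
σ(Q) = √1714.76 ≈ 41.410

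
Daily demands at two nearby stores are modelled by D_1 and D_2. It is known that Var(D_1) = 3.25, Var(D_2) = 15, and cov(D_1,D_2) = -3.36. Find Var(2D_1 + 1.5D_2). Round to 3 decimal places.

Var(2D_1 + 1.5D_2) = (2)²·Var(D_1) + (1.5)²·Var(D_2) + 2·(2)·(1.5)·cov(D_1,D_2)
= 4·3.25 + 2.25·15 + 6·-3.36 = 26.59

26.590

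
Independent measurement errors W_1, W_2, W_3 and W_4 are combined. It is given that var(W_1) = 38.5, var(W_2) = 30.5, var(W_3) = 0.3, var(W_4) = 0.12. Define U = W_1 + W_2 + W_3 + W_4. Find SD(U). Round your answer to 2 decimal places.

8.33

By independence, var(U) = (1)²var(W_1) + (1)²var(W_2) + (1)²var(W_3) + (1)²var(W_4)
= (1)²·38.5 + (1)²·30.5 + (1)²·0.3 + (1)²·0.12 = 69.42
SD(U) = √69.42 ≈ 8.33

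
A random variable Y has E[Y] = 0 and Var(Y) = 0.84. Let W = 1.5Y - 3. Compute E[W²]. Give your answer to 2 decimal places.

E[1.5Y - 3] = 1.5·0 − 3 = -3
Var(1.5Y - 3) = (1.5)²·0.84 = 1.89
E[W²] = Var(W) + (E[W])² = 1.89 + (-3)² = 10.89

10.89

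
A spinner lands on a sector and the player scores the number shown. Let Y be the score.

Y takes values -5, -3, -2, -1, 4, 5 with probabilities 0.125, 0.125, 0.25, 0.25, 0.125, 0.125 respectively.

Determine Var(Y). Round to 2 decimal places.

E[Y] = (-5)(0.125) + (-3)(0.125) + (-2)(0.25) + (-1)(0.25) + (4)(0.125) + (5)(0.125) = -0.625
E[Y²] = (-5)²(0.125) + (-3)²(0.125) + (-2)²(0.25) + (-1)²(0.25) + (4)²(0.125) + (5)²(0.125) = 10.625
Var(Y) = E[Y²] − (E[Y])² = 10.625 − (-0.625)² = 10.234375

10.23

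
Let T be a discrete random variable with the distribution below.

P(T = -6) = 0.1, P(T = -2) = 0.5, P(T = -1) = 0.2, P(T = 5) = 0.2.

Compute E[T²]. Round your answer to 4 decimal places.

10.8000

E[T²] = (-6)²(0.1) + (-2)²(0.5) + (-1)²(0.2) + (5)²(0.2) = 10.8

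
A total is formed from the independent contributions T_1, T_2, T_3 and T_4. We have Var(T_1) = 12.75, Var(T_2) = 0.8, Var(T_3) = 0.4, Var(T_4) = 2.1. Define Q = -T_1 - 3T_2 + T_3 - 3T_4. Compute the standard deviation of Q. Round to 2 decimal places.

6.26

By independence, Var(Q) = (-1)²Var(T_1) + (-3)²Var(T_2) + (1)²Var(T_3) + (-3)²Var(T_4)
= (-1)²·12.75 + (-3)²·0.8 + (1)²·0.4 + (-3)²·2.1 = 39.25
SD(Q) = √39.25 ≈ 6.26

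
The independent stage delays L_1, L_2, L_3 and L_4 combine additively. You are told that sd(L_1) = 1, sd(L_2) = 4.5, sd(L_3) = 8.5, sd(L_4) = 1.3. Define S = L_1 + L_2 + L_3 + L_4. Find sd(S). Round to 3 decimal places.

var(L_1) = 1, var(L_2) = 20.25, var(L_3) = 72.25, var(L_4) = 1.69
By independence, var(S) = (1)²var(L_1) + (1)²var(L_2) + (1)²var(L_3) + (1)²var(L_4)
= (1)²·1 + (1)²·20.25 + (1)²·72.25 + (1)²·1.69 = 95.19
sd(S) = √95.19 ≈ 9.757

9.757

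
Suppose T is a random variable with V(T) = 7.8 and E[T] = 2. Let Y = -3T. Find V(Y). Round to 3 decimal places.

V(-3T) = (-3)²·V(T) = 9·7.8 = 70.2

70.200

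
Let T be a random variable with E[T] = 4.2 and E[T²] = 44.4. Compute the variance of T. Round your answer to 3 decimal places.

Var(T) = 44.4 − (4.2)² = 26.76

26.760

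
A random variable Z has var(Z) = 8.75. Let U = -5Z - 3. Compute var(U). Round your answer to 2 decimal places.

218.75

var(-5Z - 3) = (-5)²·var(Z) = 25·8.75 = 218.75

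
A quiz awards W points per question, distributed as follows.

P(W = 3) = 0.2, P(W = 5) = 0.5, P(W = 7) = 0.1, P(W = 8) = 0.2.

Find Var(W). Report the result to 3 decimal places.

2.840

E[W] = (3)(0.2) + (5)(0.5) + (7)(0.1) + (8)(0.2) = 5.4
E[W²] = (3)²(0.2) + (5)²(0.5) + (7)²(0.1) + (8)²(0.2) = 32
Var(W) = E[W²] − (E[W])² = 32 − (5.4)² = 2.84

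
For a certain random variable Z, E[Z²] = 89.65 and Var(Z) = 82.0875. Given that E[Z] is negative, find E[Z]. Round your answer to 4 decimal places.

(E[Z])² = E[Z²] − Var(Z) = 89.65 − 82.0875 = 7.5625
E[Z] = −√7.5625 = -2.75

-2.7500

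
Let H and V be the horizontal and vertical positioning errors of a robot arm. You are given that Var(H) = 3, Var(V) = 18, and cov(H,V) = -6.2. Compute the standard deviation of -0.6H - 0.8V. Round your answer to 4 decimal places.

2.5784

Var(-0.6H - 0.8V) = (-0.6)²·Var(H) + (-0.8)²·Var(V) + 2·(-0.6)·(-0.8)·cov(H,V)
= 0.36·3 + 0.64·18 + 0.96·-6.2 = 6.648
sd(-0.6H - 0.8V) = √6.648 ≈ 2.5784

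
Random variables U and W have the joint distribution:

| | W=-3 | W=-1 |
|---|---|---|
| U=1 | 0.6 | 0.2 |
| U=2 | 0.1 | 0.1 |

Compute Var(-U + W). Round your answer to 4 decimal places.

E[U] = 1.2,  E[W] = -2.4,  E[UW] = -2.8
Var(U) = 1.6 − (1.2)² = 0.16;  Var(W) = 6.6 − (-2.4)² = 0.84
Cov(U,W) = -2.8 − (1.2)(-2.4) = 0.08
Var(-U + W) = (-1)²·0.16 + (1)²·0.84 + 2·(-1)·(1)·0.08 = 0.84

0.8400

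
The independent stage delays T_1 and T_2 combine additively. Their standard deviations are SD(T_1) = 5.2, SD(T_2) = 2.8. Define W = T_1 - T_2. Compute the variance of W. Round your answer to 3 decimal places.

var(T_1) = 27.04, var(T_2) = 7.84
By independence, var(W) = (1)²var(T_1) + (-1)²var(T_2)
= (1)²·27.04 + (-1)²·7.84 = 34.88

34.880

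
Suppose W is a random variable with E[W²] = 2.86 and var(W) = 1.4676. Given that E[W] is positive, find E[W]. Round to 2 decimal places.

1.18

(E[W])² = E[W²] − var(W) = 2.86 − 1.4676 = 1.3924
E[W] = √1.3924 = 1.18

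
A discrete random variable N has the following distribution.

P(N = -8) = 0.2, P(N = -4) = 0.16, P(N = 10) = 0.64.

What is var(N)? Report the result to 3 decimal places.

62.054

E[N] = (-8)(0.2) + (-4)(0.16) + (10)(0.64) = 4.16
E[N²] = (-8)²(0.2) + (-4)²(0.16) + (10)²(0.64) = 79.36
var(N) = E[N²] − (E[N])² = 79.36 − (4.16)² = 62.0544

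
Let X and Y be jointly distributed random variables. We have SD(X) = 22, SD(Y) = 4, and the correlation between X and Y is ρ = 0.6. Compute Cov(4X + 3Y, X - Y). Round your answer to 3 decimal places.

1835.200

V(X) = (22)² = 484;  V(Y) = (4)² = 16
Cov(X,Y) = ρ·SD(X)·SD(Y) = 0.6·22·4 = 52.8
Cov(4X + 3Y, X - Y) = (4)(1)V(X) + (3)(-1)V(Y) + [(4)(-1) + (3)(1)]Cov(X,Y)
= 4·484 + -3·16 + -1·52.8 = 1835.2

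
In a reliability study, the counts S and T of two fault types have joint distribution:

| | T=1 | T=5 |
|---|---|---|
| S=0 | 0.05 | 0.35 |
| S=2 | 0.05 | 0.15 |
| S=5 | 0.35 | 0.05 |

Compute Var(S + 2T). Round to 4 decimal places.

E[S] = 2.4,  E[T] = 3.2,  E[ST] = 4.6
Var(S) = 10.8 − (2.4)² = 5.04;  Var(T) = 14.2 − (3.2)² = 3.96
cov(S,T) = 4.6 − (2.4)(3.2) = -3.08
Var(S + 2T) = (1)²·5.04 + (2)²·3.96 + 2·(1)·(2)·-3.08 = 8.56

8.5600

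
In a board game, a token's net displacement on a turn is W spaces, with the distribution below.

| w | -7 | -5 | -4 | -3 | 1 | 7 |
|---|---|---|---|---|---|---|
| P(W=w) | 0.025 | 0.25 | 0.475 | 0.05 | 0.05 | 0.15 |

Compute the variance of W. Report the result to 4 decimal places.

17.2844

E[W] = (-7)(0.025) + (-5)(0.25) + (-4)(0.475) + (-3)(0.05) + (1)(0.05) + (7)(0.15) = -2.375
E[W²] = (-7)²(0.025) + (-5)²(0.25) + (-4)²(0.475) + (-3)²(0.05) + (1)²(0.05) + (7)²(0.15) = 22.925
Var(W) = E[W²] − (E[W])² = 22.925 − (-2.375)² = 17.284375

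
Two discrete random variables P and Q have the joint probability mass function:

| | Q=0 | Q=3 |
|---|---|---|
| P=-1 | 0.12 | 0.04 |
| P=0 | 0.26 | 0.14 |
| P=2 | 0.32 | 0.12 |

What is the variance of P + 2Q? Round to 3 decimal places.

8.770

E[P] = 0.72,  E[Q] = 0.9,  E[PQ] = 0.6
Var(P) = 1.92 − (0.72)² = 1.4016;  Var(Q) = 2.7 − (0.9)² = 1.89
Cov(P,Q) = 0.6 − (0.72)(0.9) = -0.048
Var(P + 2Q) = (1)²·1.4016 + (2)²·1.89 + 2·(1)·(2)·-0.048 = 8.7696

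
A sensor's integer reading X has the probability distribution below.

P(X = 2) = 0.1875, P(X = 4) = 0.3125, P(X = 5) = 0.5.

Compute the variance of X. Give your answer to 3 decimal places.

1.234

E[X] = (2)(0.1875) + (4)(0.3125) + (5)(0.5) = 4.125
E[X²] = (2)²(0.1875) + (4)²(0.3125) + (5)²(0.5) = 18.25
var(X) = E[X²] − (E[X])² = 18.25 − (4.125)² = 1.234375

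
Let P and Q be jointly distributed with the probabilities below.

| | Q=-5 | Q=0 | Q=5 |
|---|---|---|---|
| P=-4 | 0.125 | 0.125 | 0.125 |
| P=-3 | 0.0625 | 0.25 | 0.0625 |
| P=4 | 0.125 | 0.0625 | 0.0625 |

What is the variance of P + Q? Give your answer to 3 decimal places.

E[P] = -1.625,  E[Q] = -0.3125,  E[PQ] = -1.25
Var(P) = 13.375 − (-1.625)² = 10.734375;  Var(Q) = 14.0625 − (-0.3125)² = 13.96484375
cov(P,Q) = -1.25 − (-1.625)(-0.3125) = -1.7578125
Var(P + Q) = (1)²·10.734375 + (1)²·13.96484375 + 2·(1)·(1)·-1.7578125 = 21.18359375

21.184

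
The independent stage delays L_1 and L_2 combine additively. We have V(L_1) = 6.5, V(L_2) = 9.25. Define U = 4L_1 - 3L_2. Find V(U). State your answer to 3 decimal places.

187.250

By independence, V(U) = (4)²V(L_1) + (-3)²V(L_2)
= (4)²·6.5 + (-3)²·9.25 = 187.25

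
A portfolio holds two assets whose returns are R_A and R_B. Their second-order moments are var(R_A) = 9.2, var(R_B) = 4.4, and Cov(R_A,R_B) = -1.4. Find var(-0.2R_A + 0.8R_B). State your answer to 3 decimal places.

var(-0.2R_A + 0.8R_B) = (-0.2)²·var(R_A) + (0.8)²·var(R_B) + 2·(-0.2)·(0.8)·Cov(R_A,R_B)
= 0.04·9.2 + 0.64·4.4 + -0.32·-1.4 = 3.632

3.632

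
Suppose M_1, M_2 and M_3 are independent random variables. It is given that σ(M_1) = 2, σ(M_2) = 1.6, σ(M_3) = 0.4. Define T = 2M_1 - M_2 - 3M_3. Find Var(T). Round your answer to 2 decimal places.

20.00

Var(M_1) = 4, Var(M_2) = 2.56, Var(M_3) = 0.16
By independence, Var(T) = (2)²Var(M_1) + (-1)²Var(M_2) + (-3)²Var(M_3)
= (2)²·4 + (-1)²·2.56 + (-3)²·0.16 = 20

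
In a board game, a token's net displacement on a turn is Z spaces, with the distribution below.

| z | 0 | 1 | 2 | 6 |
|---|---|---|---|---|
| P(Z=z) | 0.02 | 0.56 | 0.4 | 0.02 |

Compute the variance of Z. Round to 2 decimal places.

E[Z] = (0)(0.02) + (1)(0.56) + (2)(0.4) + (6)(0.02) = 1.48
E[Z²] = (0)²(0.02) + (1)²(0.56) + (2)²(0.4) + (6)²(0.02) = 2.88
V(Z) = E[Z²] − (E[Z])² = 2.88 − (1.48)² = 0.6896

0.69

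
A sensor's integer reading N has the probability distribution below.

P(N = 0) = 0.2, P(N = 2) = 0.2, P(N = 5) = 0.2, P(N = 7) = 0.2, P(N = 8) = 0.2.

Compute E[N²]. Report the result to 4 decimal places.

28.4000

E[N²] = (0)²(0.2) + (2)²(0.2) + (5)²(0.2) + (7)²(0.2) + (8)²(0.2) = 28.4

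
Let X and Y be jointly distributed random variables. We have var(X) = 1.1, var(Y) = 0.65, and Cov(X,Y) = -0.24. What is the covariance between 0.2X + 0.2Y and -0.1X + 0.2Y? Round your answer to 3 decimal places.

-0.001

Cov(0.2X + 0.2Y, -0.1X + 0.2Y) = (0.2)(-0.1)var(X) + (0.2)(0.2)var(Y) + [(0.2)(0.2) + (0.2)(-0.1)]Cov(X,Y)
= -0.02·1.1 + 0.04·0.65 + 0.02·-0.24 = -0.0008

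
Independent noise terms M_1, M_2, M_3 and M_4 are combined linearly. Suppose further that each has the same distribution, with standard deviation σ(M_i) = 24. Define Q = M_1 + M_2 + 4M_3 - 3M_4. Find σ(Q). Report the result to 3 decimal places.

Var(M_i) = (24)² = 576
By independence, Var(Q) = (1)²Var(M_1) + (1)²Var(M_2) + (4)²Var(M_3) + (-3)²Var(M_4)
= (1)²·576 + (1)²·576 + (4)²·576 + (-3)²·576 = 15552
σ(Q) = √15552 ≈ 124.708

124.708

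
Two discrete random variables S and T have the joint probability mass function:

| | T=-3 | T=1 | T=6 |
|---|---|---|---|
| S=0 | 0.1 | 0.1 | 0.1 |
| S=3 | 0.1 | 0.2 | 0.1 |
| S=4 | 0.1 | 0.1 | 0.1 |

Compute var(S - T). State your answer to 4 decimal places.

14.8900

E[S] = 2.4,  E[T] = 1.3,  E[ST] = 3.1
var(S) = 8.4 − (2.4)² = 2.64;  var(T) = 13.9 − (1.3)² = 12.21
cov(S,T) = 3.1 − (2.4)(1.3) = -0.02
var(S - T) = (1)²·2.64 + (-1)²·12.21 + 2·(1)·(-1)·-0.02 = 14.89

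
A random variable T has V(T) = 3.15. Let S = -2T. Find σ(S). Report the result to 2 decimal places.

3.55

V(-2T) = (-2)²·3.15 = 12.6
σ(S) = √12.6 ≈ 3.55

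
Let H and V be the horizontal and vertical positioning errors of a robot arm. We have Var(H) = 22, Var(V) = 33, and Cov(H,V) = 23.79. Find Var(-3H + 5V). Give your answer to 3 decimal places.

309.300

Var(-3H + 5V) = (-3)²·Var(H) + (5)²·Var(V) + 2·(-3)·(5)·Cov(H,V)
= 9·22 + 25·33 + -30·23.79 = 309.3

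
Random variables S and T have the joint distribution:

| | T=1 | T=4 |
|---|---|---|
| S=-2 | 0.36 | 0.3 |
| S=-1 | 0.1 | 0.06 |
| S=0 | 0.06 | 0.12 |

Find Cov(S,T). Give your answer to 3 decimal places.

E[S] = -1.48,  E[T] = 2.44
E[ST] = -3.46
Cov(S,T) = E[ST] − E[S]E[T] = -3.46 − (-1.48)(2.44) = 0.1512

0.151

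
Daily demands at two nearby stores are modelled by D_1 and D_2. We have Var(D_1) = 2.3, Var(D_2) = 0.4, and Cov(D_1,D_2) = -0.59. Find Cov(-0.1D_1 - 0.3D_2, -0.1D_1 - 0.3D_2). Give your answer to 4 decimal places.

Cov(-0.1D_1 - 0.3D_2, -0.1D_1 - 0.3D_2) = (-0.1)(-0.1)Var(D_1) + (-0.3)(-0.3)Var(D_2) + [(-0.1)(-0.3) + (-0.3)(-0.1)]Cov(D_1,D_2)
= 0.01·2.3 + 0.09·0.4 + 0.06·-0.59 = 0.0236

0.0236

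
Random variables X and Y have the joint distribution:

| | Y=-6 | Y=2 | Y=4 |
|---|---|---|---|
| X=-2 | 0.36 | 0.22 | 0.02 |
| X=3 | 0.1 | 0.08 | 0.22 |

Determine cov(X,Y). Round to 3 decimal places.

E[X] = 0,  E[Y] = -1.2
E[XY] = 4.6
cov(X,Y) = E[XY] − E[X]E[Y] = 4.6 − (0)(-1.2) = 4.6

4.600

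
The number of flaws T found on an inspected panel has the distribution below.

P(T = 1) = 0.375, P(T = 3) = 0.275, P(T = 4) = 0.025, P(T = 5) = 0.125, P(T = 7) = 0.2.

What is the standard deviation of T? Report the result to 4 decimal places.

2.2626

E[T] = (1)(0.375) + (3)(0.275) + (4)(0.025) + (5)(0.125) + (7)(0.2) = 3.325
E[T²] = (1)²(0.375) + (3)²(0.275) + (4)²(0.025) + (5)²(0.125) + (7)²(0.2) = 16.175
var(T) = E[T²] − (E[T])² = 16.175 − (3.325)² = 5.119375
sd(T) = √5.119375 ≈ 2.2626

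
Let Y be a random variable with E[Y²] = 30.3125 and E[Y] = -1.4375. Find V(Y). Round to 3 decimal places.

28.246

V(Y) = 30.3125 − (-1.4375)² = 28.24609375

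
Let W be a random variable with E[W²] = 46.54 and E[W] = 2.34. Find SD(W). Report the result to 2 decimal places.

6.41

V(W) = 46.54 − (2.34)² = 41.0644
SD(W) = √41.0644 ≈ 6.41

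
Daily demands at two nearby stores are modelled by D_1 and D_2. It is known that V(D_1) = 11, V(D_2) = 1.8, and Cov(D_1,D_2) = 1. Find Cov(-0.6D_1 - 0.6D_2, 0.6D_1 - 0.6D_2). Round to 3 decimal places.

-3.312

Cov(-0.6D_1 - 0.6D_2, 0.6D_1 - 0.6D_2) = (-0.6)(0.6)V(D_1) + (-0.6)(-0.6)V(D_2) + [(-0.6)(-0.6) + (-0.6)(0.6)]Cov(D_1,D_2)
= -0.36·11 + 0.36·1.8 + 0·1 = -3.312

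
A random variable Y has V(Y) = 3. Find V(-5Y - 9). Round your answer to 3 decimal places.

75.000

V(-5Y - 9) = (-5)²·V(Y) = 25·3 = 75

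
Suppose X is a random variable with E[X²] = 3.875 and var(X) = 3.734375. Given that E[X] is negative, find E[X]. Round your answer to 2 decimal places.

(E[X])² = E[X²] − var(X) = 3.875 − 3.734375 = 0.140625
E[X] = −√0.140625 = -0.375

-0.38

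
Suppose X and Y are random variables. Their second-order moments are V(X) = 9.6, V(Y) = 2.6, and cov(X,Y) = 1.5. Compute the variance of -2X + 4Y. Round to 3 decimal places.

56.000

V(-2X + 4Y) = (-2)²·V(X) + (4)²·V(Y) + 2·(-2)·(4)·cov(X,Y)
= 4·9.6 + 16·2.6 + -16·1.5 = 56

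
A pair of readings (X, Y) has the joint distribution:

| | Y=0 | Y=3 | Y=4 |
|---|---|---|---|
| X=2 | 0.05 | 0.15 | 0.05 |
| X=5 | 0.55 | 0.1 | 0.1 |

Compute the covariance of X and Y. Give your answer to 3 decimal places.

E[X] = 4.25,  E[Y] = 1.35
E[XY] = 4.8
cov(X,Y) = E[XY] − E[X]E[Y] = 4.8 − (4.25)(1.35) = -0.9375

-0.938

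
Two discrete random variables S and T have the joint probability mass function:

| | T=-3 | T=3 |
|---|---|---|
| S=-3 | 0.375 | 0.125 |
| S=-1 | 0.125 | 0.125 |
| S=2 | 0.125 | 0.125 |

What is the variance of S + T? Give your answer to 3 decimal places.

E[S] = -1.25,  E[T] = -0.75,  E[ST] = 2.25
Var(S) = 5.75 − (-1.25)² = 4.1875;  Var(T) = 9 − (-0.75)² = 8.4375
Cov(S,T) = 2.25 − (-1.25)(-0.75) = 1.3125
Var(S + T) = (1)²·4.1875 + (1)²·8.4375 + 2·(1)·(1)·1.3125 = 15.25

15.250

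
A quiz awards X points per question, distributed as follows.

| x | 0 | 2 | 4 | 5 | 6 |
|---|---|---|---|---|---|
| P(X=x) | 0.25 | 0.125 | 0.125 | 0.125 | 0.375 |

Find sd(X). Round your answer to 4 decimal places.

E[X] = (0)(0.25) + (2)(0.125) + (4)(0.125) + (5)(0.125) + (6)(0.375) = 3.625
E[X²] = (0)²(0.25) + (2)²(0.125) + (4)²(0.125) + (5)²(0.125) + (6)²(0.375) = 19.125
Var(X) = E[X²] − (E[X])² = 19.125 − (3.625)² = 5.984375
sd(X) = √5.984375 ≈ 2.4463

2.4463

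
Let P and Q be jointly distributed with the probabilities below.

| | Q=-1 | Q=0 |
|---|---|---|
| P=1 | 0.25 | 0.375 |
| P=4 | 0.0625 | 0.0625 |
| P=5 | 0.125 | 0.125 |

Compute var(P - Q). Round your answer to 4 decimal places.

3.6523

E[P] = 2.375,  E[Q] = -0.4375,  E[PQ] = -1.125
var(P) = 8.875 − (2.375)² = 3.234375;  var(Q) = 0.4375 − (-0.4375)² = 0.24609375
cov(P,Q) = -1.125 − (2.375)(-0.4375) = -0.0859375
var(P - Q) = (1)²·3.234375 + (-1)²·0.24609375 + 2·(1)·(-1)·-0.0859375 = 3.65234375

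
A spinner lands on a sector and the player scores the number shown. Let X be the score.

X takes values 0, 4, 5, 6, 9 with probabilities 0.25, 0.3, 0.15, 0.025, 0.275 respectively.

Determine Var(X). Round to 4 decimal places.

E[X] = (0)(0.25) + (4)(0.3) + (5)(0.15) + (6)(0.025) + (9)(0.275) = 4.575
E[X²] = (0)²(0.25) + (4)²(0.3) + (5)²(0.15) + (6)²(0.025) + (9)²(0.275) = 31.725
Var(X) = E[X²] − (E[X])² = 31.725 − (4.575)² = 10.794375

10.7944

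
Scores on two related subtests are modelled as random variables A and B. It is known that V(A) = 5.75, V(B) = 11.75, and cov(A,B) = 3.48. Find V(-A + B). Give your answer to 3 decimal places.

10.540

V(-A + B) = (-1)²·V(A) + (1)²·V(B) + 2·(-1)·(1)·cov(A,B)
= 1·5.75 + 1·11.75 + -2·3.48 = 10.54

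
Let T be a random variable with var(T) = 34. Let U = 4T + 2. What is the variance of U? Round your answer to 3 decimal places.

var(4T + 2) = (4)²·var(T) = 16·34 = 544

544.000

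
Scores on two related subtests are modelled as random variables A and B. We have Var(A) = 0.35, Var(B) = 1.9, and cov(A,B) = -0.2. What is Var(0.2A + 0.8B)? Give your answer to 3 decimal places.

1.166

Var(0.2A + 0.8B) = (0.2)²·Var(A) + (0.8)²·Var(B) + 2·(0.2)·(0.8)·cov(A,B)
= 0.04·0.35 + 0.64·1.9 + 0.32·-0.2 = 1.166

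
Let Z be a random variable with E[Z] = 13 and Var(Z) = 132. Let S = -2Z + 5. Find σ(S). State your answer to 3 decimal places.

Var(-2Z + 5) = (-2)²·132 = 528
σ(S) = √528 ≈ 22.978

22.978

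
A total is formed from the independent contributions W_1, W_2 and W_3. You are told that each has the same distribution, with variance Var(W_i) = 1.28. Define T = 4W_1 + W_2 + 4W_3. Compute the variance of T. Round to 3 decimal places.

By independence, Var(T) = (4)²Var(W_1) + (1)²Var(W_2) + (4)²Var(W_3)
= (4)²·1.28 + (1)²·1.28 + (4)²·1.28 = 42.24

42.240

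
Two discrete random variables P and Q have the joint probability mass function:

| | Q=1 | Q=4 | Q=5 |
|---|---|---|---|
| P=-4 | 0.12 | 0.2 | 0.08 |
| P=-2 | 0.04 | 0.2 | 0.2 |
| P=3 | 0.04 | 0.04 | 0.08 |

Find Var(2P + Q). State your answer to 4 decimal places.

E[P] = -2,  E[Q] = 3.76,  E[PQ] = -7.16
Var(P) = 9.6 − (-2)² = 5.6;  Var(Q) = 16.24 − (3.76)² = 2.1024
cov(P,Q) = -7.16 − (-2)(3.76) = 0.36
Var(2P + Q) = (2)²·5.6 + (1)²·2.1024 + 2·(2)·(1)·0.36 = 25.9424

25.9424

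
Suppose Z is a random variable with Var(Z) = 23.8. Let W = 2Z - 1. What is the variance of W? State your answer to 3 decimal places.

Var(2Z - 1) = (2)²·Var(Z) = 4·23.8 = 95.2

95.200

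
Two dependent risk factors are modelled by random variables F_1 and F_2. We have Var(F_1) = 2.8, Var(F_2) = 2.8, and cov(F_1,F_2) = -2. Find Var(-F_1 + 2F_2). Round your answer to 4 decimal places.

Var(-F_1 + 2F_2) = (-1)²·Var(F_1) + (2)²·Var(F_2) + 2·(-1)·(2)·cov(F_1,F_2)
= 1·2.8 + 4·2.8 + -4·-2 = 22

22.0000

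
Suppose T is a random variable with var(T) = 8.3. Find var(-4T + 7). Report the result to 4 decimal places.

132.8000

var(-4T + 7) = (-4)²·var(T) = 16·8.3 = 132.8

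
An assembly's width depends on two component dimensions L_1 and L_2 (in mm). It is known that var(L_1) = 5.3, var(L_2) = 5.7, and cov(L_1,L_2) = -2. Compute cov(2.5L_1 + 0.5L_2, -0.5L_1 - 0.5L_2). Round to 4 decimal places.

cov(2.5L_1 + 0.5L_2, -0.5L_1 - 0.5L_2) = (2.5)(-0.5)var(L_1) + (0.5)(-0.5)var(L_2) + [(2.5)(-0.5) + (0.5)(-0.5)]cov(L_1,L_2)
= -1.25·5.3 + -0.25·5.7 + -1.5·-2 = -5.05

-5.0500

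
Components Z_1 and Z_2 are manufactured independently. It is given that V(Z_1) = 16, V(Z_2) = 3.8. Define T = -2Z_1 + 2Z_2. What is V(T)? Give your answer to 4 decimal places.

By independence, V(T) = (-2)²V(Z_1) + (2)²V(Z_2)
= (-2)²·16 + (2)²·3.8 = 79.2

79.2000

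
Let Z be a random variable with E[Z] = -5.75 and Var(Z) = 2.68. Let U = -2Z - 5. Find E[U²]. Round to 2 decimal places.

52.97

E[-2Z - 5] = -2·-5.75 − 5 = 6.5
Var(-2Z - 5) = (-2)²·2.68 = 10.72
E[U²] = Var(U) + (E[U])² = 10.72 + (6.5)² = 52.97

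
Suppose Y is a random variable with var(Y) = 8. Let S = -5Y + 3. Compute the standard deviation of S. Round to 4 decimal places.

14.1421

var(-5Y + 3) = (-5)²·8 = 200
SD(S) = √200 ≈ 14.1421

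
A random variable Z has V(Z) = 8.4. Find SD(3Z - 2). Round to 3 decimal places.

V(3Z - 2) = (3)²·8.4 = 75.6
SD(3Z - 2) = √75.6 ≈ 8.695

8.695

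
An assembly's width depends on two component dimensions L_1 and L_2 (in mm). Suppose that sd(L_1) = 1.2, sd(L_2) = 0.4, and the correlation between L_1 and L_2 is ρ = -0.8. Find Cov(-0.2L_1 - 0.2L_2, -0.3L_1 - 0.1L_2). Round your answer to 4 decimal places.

0.0589

V(L_1) = (1.2)² = 1.44;  V(L_2) = (0.4)² = 0.16
Cov(L_1,L_2) = ρ·sd(L_1)·sd(L_2) = -0.8·1.2·0.4 = -0.384
Cov(-0.2L_1 - 0.2L_2, -0.3L_1 - 0.1L_2) = (-0.2)(-0.3)V(L_1) + (-0.2)(-0.1)V(L_2) + [(-0.2)(-0.1) + (-0.2)(-0.3)]Cov(L_1,L_2)
= 0.06·1.44 + 0.02·0.16 + 0.08·-0.384 = 0.05888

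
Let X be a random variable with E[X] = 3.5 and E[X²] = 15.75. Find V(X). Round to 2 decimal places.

3.50

V(X) = 15.75 − (3.5)² = 3.5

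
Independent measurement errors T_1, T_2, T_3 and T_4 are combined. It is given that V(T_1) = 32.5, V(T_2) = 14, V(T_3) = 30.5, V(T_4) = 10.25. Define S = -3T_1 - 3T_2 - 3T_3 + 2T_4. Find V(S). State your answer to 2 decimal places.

By independence, V(S) = (-3)²V(T_1) + (-3)²V(T_2) + (-3)²V(T_3) + (2)²V(T_4)
= (-3)²·32.5 + (-3)²·14 + (-3)²·30.5 + (2)²·10.25 = 734

734.00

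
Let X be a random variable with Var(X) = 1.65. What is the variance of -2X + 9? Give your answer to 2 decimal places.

Var(-2X + 9) = (-2)²·Var(X) = 4·1.65 = 6.6

6.60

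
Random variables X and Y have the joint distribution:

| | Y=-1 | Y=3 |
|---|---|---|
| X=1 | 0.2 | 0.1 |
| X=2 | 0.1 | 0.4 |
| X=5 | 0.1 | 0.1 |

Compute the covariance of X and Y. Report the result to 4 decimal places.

E[X] = 2.3,  E[Y] = 1.4
E[XY] = 3.3
Cov(X,Y) = E[XY] − E[X]E[Y] = 3.3 − (2.3)(1.4) = 0.08

0.0800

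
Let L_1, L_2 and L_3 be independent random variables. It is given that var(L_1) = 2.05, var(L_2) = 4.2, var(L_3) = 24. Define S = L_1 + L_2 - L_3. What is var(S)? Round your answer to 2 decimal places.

By independence, var(S) = (1)²var(L_1) + (1)²var(L_2) + (-1)²var(L_3)
= (1)²·2.05 + (1)²·4.2 + (-1)²·24 = 30.25

30.25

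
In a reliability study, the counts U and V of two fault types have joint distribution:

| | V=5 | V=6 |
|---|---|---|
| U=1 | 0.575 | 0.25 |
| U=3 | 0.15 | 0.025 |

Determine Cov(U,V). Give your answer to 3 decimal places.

E[U] = 1.35,  E[V] = 5.275
E[UV] = 7.075
Cov(U,V) = E[UV] − E[U]E[V] = 7.075 − (1.35)(5.275) = -0.04625

-0.046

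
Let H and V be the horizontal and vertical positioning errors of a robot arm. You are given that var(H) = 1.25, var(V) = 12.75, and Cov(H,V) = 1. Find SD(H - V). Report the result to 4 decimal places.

3.4641

var(H - V) = (1)²·var(H) + (-1)²·var(V) + 2·(1)·(-1)·Cov(H,V)
= 1·1.25 + 1·12.75 + -2·1 = 12
SD(H - V) = √12 ≈ 3.4641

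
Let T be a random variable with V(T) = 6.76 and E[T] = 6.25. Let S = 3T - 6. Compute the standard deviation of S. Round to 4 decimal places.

7.8000

V(3T - 6) = (3)²·6.76 = 60.84
sd(S) = √60.84 ≈ 7.8000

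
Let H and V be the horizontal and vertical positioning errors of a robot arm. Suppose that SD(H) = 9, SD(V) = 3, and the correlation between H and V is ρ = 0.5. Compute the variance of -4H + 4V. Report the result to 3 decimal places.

1008.000

Var(H) = (9)² = 81;  Var(V) = (3)² = 9
cov(H,V) = ρ·SD(H)·SD(V) = 0.5·9·3 = 13.5
Var(-4H + 4V) = (-4)²·Var(H) + (4)²·Var(V) + 2·(-4)·(4)·cov(H,V)
= 16·81 + 16·9 + -32·13.5 = 1008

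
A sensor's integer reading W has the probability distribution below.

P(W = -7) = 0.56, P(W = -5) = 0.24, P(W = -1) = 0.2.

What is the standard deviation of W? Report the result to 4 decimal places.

2.3103

E[W] = (-7)(0.56) + (-5)(0.24) + (-1)(0.2) = -5.32
E[W²] = (-7)²(0.56) + (-5)²(0.24) + (-1)²(0.2) = 33.64
Var(W) = E[W²] − (E[W])² = 33.64 − (-5.32)² = 5.3376
SD(W) = √5.3376 ≈ 2.3103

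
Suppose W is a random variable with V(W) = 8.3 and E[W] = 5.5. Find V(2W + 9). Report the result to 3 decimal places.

V(2W + 9) = (2)²·V(W) = 4·8.3 = 33.2

33.200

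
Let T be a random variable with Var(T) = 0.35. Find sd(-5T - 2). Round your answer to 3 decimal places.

Var(-5T - 2) = (-5)²·0.35 = 8.75
sd(-5T - 2) = √8.75 ≈ 2.958

2.958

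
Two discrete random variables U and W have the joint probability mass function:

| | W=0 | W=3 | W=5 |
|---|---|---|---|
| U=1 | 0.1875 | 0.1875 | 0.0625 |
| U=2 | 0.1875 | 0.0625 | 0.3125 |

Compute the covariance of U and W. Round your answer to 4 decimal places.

E[U] = 1.5625,  E[W] = 2.625
E[UW] = 4.375
Cov(U,W) = E[UW] − E[U]E[W] = 4.375 − (1.5625)(2.625) = 0.2734375

0.2734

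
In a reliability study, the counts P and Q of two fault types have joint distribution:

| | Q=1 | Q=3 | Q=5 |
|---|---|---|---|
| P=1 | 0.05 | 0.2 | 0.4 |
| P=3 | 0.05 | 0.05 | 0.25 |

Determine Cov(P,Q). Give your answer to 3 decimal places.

0.030

E[P] = 1.7,  E[Q] = 4.1
E[PQ] = 7
Cov(P,Q) = E[PQ] − E[P]E[Q] = 7 − (1.7)(4.1) = 0.03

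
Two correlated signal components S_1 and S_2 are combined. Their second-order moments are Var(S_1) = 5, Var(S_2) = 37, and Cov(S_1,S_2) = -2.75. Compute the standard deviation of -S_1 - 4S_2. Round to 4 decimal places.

Var(-S_1 - 4S_2) = (-1)²·Var(S_1) + (-4)²·Var(S_2) + 2·(-1)·(-4)·Cov(S_1,S_2)
= 1·5 + 16·37 + 8·-2.75 = 575
SD(-S_1 - 4S_2) = √575 ≈ 23.9792

23.9792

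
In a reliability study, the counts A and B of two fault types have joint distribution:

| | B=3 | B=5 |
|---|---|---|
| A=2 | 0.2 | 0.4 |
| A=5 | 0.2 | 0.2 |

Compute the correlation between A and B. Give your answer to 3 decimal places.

E[A] = 3.2,  E[B] = 4.2
E[AB] = 13.2
Cov(A,B) = E[AB] − E[A]E[B] = 13.2 − (3.2)(4.2) = -0.24
Var(A) = 2.16,  Var(B) = 0.96
ρ = -0.24 / √(2.16·0.96) ≈ -0.167

-0.167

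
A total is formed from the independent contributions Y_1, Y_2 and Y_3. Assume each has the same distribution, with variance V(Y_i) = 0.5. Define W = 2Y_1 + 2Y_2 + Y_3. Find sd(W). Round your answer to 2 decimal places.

2.12

By independence, V(W) = (2)²V(Y_1) + (2)²V(Y_2) + (1)²V(Y_3)
= (2)²·0.5 + (2)²·0.5 + (1)²·0.5 = 4.5
sd(W) = √4.5 ≈ 2.12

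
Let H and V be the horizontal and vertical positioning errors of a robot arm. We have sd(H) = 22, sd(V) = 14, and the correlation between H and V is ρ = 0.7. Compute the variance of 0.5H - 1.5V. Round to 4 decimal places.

var(H) = (22)² = 484;  var(V) = (14)² = 196
Cov(H,V) = ρ·sd(H)·sd(V) = 0.7·22·14 = 215.6
var(0.5H - 1.5V) = (0.5)²·var(H) + (-1.5)²·var(V) + 2·(0.5)·(-1.5)·Cov(H,V)
= 0.25·484 + 2.25·196 + -1.5·215.6 = 238.6

238.6000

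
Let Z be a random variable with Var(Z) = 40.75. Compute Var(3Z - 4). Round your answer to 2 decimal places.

Var(3Z - 4) = (3)²·Var(Z) = 9·40.75 = 366.75

366.75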